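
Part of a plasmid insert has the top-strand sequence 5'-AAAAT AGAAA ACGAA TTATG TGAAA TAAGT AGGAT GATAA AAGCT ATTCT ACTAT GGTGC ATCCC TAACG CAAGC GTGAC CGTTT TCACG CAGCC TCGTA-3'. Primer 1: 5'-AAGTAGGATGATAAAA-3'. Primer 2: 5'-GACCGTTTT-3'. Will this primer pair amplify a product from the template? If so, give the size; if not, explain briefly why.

No product — both primers anneal to the same strand and extend in the same direction.

Primer 1 (AAGTAGGATGATAAAA) matches the top strand at positions 27–42 (3' end points downstream).
Primer 2 (GACCGTTTT) also matches the top strand directly, at positions 78–86 — its reverse complement AAAACGGTC is not present.
Both primers anneal to the bottom strand with 3' ends pointing the same way, so neither can prime synthesis back toward the other.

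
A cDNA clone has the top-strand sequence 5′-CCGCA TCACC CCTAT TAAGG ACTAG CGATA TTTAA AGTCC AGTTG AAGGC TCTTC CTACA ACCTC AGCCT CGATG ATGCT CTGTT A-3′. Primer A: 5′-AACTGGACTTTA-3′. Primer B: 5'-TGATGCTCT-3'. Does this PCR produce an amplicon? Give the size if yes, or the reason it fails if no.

Primer A (AACTGGACTTTA) has reverse complement TAAAGTCCAGTT, which matches the top strand at positions 33–44; primer A anneals to the top strand there with its 3' end pointing upstream toward position 33.
Primer B (TGATGCTCT) matches the top strand directly at positions 74–82; it anneals to the bottom strand with its 3' end pointing downstream toward position 82.
The 3' ends diverge (primer A extends toward position 1, primer B toward position 86), so the primers never converge on a shared product.

No product — the primers' 3' ends point away from each other.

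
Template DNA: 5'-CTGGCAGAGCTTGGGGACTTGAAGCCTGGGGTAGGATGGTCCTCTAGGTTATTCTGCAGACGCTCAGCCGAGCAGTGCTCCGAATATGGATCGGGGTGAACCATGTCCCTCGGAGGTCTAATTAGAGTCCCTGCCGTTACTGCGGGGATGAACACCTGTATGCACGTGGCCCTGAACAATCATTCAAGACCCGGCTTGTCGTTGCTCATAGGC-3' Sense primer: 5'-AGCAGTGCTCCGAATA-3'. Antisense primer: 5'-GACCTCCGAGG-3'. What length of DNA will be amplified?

Forward primer AGCAGTGCTCCGAATA is found on the top strand at positions 71–86.
Taking the reverse complement of GACCTCCGAGG gives CCTCGGAGGTC, found at positions 108–118 on the template; the primer anneals here to the top strand with its 3' end pointing upstream.
The product runs from position 71 to position 118, so its length is 118 − 71 + 1 = 48 bp.

48 bp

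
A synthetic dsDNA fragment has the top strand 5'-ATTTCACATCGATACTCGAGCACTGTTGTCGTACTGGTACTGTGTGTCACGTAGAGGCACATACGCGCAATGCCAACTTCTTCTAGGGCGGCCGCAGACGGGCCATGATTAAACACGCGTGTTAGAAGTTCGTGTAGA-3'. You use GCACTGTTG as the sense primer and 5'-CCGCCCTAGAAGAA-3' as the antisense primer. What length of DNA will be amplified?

Forward primer GCACTGTTG is found on the top strand at positions 20–28.
The reverse primer's reverse complement is TTCTTCTAGGGCGG, which matches the template at positions 78–91.
Product length = (reverse-primer end) − (forward-primer start) + 1 = 91 − 20 + 1 = 72 bp.

72 bp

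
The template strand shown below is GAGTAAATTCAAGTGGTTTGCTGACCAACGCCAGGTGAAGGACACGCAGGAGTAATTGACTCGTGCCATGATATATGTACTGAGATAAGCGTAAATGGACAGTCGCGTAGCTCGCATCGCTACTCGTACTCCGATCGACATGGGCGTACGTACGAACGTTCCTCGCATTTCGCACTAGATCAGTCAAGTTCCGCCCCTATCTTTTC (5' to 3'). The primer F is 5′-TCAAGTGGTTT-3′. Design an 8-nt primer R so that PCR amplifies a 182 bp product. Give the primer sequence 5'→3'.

5'-AACTTGAC-3'

The forward primer binds at positions 9–19, so a 182 bp product ends at position 9 + 182 − 1 = 190.
The reverse primer anneals to the top strand over positions 183–190, i.e. to GTCAAGTT.
Its sequence written 5'→3' is the reverse complement: AACTTGAC.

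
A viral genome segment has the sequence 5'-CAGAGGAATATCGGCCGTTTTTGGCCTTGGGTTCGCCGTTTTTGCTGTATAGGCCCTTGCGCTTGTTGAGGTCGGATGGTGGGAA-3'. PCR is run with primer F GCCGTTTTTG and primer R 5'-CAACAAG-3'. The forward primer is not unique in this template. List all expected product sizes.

55 bp, 34 bp

The forward primer GCCGTTTTTG matches the top strand at positions 14–23, 35–44.
The reverse primer's reverse complement is CTTGTTG, matching at positions 62–68.
Each forward site pairs with the reverse site to give a product ending at position 68: sizes 55, 34 bp.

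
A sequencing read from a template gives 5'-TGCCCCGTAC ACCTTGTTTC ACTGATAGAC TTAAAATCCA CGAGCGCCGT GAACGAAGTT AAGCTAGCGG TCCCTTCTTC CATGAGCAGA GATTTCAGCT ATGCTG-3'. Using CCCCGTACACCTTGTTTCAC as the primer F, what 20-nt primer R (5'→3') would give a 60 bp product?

The forward primer binds at positions 3–22, so a 60 bp product ends at position 3 + 60 − 1 = 62.
The reverse primer anneals to the top strand over positions 43–62, i.e. to AGCGCCGTGAACGAAGTTAA.
Its sequence written 5'→3' is the reverse complement: TTAACTTCGTTCACGGCGCT.

5'-TTAACTTCGTTCACGGCGCT-3'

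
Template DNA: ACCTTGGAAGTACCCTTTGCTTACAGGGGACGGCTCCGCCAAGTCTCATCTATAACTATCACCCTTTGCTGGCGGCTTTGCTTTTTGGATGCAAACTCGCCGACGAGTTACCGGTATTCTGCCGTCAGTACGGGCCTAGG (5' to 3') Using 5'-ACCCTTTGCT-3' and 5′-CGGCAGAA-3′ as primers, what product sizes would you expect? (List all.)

113 bp, 64 bp

The forward primer ACCCTTTGCT matches the top strand at positions 12–21, 61–70.
The reverse primer's reverse complement is TTCTGCCG, matching at positions 117–124.
Each forward site pairs with the reverse site to give a product ending at position 124: sizes 113, 64 bp.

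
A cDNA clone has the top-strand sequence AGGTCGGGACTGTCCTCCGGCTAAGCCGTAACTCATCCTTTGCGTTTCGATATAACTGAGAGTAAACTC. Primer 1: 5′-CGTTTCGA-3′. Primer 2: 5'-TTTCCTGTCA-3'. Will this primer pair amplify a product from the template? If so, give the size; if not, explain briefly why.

No product — primer 2 has no binding site in the template.

Primer 2 (TTTCCTGTCA) does not match the top strand, and its reverse complement TGACAGGAAA does not match either.
With no annealing site for primer 2, no amplification occurs.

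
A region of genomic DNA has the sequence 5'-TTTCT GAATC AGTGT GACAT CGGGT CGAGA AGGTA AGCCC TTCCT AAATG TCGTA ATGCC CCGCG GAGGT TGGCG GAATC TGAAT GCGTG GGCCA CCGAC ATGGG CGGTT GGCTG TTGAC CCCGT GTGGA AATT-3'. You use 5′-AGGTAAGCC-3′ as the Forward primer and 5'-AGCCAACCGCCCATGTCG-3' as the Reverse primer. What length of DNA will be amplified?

Forward primer AGGTAAGCC is found on the top strand at positions 31–39.
Taking the reverse complement of AGCCAACCGCCCATGTCG gives CGACATGGGCGGTTGGCT, found at positions 97–114 on the template; the primer anneals here to the top strand with its 3' end pointing upstream.
Product length = (reverse-primer end) − (forward-primer start) + 1 = 114 − 31 + 1 = 84 bp.

84 bp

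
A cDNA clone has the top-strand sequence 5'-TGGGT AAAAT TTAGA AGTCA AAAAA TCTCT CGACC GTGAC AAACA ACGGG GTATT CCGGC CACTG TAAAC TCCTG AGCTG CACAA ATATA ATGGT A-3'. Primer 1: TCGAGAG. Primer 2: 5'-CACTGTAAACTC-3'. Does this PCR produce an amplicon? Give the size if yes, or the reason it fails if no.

No product — the primers' 3' ends point away from each other.

Primer 1 (TCGAGAG) has reverse complement CTCTCGA, which matches the top strand at positions 27–33; primer 1 anneals to the top strand there with its 3' end pointing upstream toward position 27.
Primer 2 (CACTGTAAACTC) matches the top strand directly at positions 61–72; it anneals to the bottom strand with its 3' end pointing downstream toward position 72.
The 3' ends diverge (primer 1 extends toward position 1, primer 2 toward position 96), so the primers never converge on a shared product.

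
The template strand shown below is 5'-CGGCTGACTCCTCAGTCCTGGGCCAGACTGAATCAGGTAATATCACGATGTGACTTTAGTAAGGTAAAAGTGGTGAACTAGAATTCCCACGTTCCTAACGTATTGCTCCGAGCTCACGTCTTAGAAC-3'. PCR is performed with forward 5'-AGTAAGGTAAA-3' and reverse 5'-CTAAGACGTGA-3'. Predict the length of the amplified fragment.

Forward primer AGTAAGGTAAA is found on the top strand at positions 58–68.
Reverse complement of the reverse primer: TCACGTCTTAG. This occurs on the top strand at positions 114–124.
Product length = (reverse-primer end) − (forward-primer start) + 1 = 124 − 58 + 1 = 67 bp.

67 bp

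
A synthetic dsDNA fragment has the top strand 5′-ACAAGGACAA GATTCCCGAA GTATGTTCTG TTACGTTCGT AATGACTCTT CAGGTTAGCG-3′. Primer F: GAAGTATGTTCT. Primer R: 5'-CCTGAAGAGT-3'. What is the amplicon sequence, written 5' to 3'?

Scanning the template, GAAGTATGTTCT occurs at positions 18–29; this primer anneals to the bottom strand there with its 3' end pointing downstream.
Reverse complement of the reverse primer: ACTCTTCAGG. This occurs on the top strand at positions 45–54.
The product is the template from position 18 through 54 (37 bp).

5'-GAAGTATGTTCTGTTACGTTCGTAATGACTCTTCAGG-3'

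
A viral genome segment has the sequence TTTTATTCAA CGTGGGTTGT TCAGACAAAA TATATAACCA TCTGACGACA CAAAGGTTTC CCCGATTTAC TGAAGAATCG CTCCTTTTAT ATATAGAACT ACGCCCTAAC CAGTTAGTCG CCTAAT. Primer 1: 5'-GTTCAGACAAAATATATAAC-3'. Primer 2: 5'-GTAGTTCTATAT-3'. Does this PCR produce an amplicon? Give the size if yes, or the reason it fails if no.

Yes — an 84 bp product.

Primer 1 (GTTCAGACAAAATATATAAC) matches the top strand at positions 19–38; it acts as a forward primer.
Primer 2's reverse complement is ATATAGAACTAC, matching the top strand at positions 91–102; it acts as a reverse primer.
The 3' ends face each other across positions 19–102, giving an 84 bp product.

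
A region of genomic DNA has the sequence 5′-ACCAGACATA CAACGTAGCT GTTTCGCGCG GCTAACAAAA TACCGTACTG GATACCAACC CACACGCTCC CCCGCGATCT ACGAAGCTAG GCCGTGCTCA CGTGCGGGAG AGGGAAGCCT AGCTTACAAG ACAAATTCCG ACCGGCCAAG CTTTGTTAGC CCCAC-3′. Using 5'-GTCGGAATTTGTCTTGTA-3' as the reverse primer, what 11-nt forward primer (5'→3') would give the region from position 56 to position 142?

The reverse primer's reverse complement TACAAGACAAATTCCGAC matches the template at positions 125–142; the product starts at position 56.
The forward primer is identical to the top strand over positions 56–66: CAACCCACACG.

5'-CAACCCACACG-3'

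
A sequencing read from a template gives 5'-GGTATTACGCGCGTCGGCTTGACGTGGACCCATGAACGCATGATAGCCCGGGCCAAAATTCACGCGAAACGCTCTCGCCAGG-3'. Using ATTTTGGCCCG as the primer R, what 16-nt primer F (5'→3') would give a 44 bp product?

The reverse primer's reverse complement CGGGCCAAAAT matches the template at positions 49–59, so the product ends at position 59.
A 44 bp product then starts at position 59 − 44 + 1 = 16.
The forward primer is identical to the top strand there: GGCTTGACGTGGACCC.

5'-GGCTTGACGTGGACCC-3'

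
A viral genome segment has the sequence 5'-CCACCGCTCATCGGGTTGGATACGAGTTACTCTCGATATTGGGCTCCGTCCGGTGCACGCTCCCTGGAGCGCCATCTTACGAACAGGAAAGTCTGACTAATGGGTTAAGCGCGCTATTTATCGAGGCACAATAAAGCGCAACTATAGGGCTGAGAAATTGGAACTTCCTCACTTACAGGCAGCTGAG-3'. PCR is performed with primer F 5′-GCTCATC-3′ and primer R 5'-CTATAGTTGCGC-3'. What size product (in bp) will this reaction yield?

142 bp

Scanning the template, GCTCATC occurs at positions 6–12; this primer anneals to the bottom strand there with its 3' end pointing downstream.
The reverse primer's reverse complement is GCGCAACTATAG, which matches the template at positions 136–147.
Product length = (reverse-primer end) − (forward-primer start) + 1 = 147 − 6 + 1 = 142 bp.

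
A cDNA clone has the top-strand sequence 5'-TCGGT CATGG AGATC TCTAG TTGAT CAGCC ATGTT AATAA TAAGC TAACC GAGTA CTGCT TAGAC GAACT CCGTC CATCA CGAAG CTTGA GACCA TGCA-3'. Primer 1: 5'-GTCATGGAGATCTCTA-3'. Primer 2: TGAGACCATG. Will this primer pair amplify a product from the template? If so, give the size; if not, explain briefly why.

Primer 1 (GTCATGGAGATCTCTA) matches the top strand at positions 4–19 (3' end points downstream).
Primer 2 (TGAGACCATG) also matches the top strand directly, at positions 88–97 — its reverse complement CATGGTCTCA is not present.
Both primers anneal to the bottom strand with 3' ends pointing the same way, so neither can prime synthesis back toward the other.

No product — both primers anneal to the same strand and extend in the same direction.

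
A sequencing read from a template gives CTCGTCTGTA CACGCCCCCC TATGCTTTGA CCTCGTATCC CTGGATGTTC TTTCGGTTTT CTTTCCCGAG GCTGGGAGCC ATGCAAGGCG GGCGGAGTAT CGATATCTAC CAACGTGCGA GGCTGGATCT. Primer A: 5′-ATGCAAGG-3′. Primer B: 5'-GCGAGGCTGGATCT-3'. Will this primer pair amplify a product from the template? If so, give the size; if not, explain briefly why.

No product — both primers anneal to the same strand and extend in the same direction.

Primer A (ATGCAAGG) matches the top strand at positions 81–88 (3' end points downstream).
Primer B (GCGAGGCTGGATCT) also matches the top strand directly, at positions 117–130 — its reverse complement AGATCCAGCCTCGC is not present.
Both primers anneal to the bottom strand with 3' ends pointing the same way, so neither can prime synthesis back toward the other.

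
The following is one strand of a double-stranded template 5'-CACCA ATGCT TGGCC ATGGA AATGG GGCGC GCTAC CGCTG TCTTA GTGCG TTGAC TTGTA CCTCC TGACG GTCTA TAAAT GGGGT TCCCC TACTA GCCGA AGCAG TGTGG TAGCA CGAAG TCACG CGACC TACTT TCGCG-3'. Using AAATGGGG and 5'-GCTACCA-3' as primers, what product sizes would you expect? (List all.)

95 bp, 38 bp

The forward primer AAATGGGG matches the top strand at positions 20–27, 77–84.
The reverse primer's reverse complement is TGGTAGC, matching at positions 108–114.
Each forward site pairs with the reverse site to give a product ending at position 114: sizes 95, 38 bp.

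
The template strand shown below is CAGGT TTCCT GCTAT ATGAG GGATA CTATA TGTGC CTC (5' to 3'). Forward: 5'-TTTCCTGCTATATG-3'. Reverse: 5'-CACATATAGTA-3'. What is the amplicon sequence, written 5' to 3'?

5'-TTTCCTGCTATATGAGGGATACTATATGTG-3'

Forward primer TTTCCTGCTATATG is found on the top strand at positions 5–18.
Taking the reverse complement of CACATATAGTA gives TACTATATGTG, found at positions 24–34 on the template; the primer anneals here to the top strand with its 3' end pointing upstream.
The product is the template from position 5 through 34 (30 bp).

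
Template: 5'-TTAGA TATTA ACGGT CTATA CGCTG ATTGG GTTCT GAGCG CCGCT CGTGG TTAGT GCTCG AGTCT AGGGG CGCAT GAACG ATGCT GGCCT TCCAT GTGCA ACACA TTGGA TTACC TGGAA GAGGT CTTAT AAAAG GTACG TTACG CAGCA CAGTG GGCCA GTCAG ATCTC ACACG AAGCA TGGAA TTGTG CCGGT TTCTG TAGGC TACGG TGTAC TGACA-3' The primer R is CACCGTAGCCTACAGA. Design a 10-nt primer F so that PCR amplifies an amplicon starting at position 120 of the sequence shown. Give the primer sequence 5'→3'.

5'-AGAGGTCTTA-3'

The reverse primer's reverse complement TCTGTAGGCTACGGTG matches the template at positions 197–212; the product starts at position 120.
The forward primer is identical to the top strand over positions 120–129: AGAGGTCTTA.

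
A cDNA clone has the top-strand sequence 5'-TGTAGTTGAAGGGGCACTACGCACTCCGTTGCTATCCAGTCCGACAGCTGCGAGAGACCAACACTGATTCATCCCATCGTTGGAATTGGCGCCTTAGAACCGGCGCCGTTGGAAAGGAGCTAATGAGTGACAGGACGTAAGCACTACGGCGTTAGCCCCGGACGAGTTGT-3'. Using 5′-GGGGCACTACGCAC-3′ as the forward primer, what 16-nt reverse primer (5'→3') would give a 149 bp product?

The forward primer binds at positions 11–24, so a 149 bp product ends at position 11 + 149 − 1 = 159.
The reverse primer anneals to the top strand over positions 144–159, i.e. to CTACGGCGTTAGCCCC.
Its sequence written 5'→3' is the reverse complement: GGGGCTAACGCCGTAG.

5'-GGGGCTAACGCCGTAG-3'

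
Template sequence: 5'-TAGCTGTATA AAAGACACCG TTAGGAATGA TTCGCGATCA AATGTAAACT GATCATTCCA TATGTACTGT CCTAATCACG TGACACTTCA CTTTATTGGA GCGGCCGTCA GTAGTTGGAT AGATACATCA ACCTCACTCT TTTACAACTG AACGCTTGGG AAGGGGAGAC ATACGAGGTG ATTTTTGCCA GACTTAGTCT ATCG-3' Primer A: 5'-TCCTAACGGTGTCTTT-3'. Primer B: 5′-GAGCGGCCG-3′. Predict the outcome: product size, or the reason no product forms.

Primer A (TCCTAACGGTGTCTTT) has reverse complement AAAGACACCGTTAGGA, which matches the top strand at positions 11–26; primer A anneals to the top strand there with its 3' end pointing upstream toward position 11.
Primer B (GAGCGGCCG) matches the top strand directly at positions 99–107; it anneals to the bottom strand with its 3' end pointing downstream toward position 107.
The 3' ends diverge (primer A extends toward position 1, primer B toward position 204), so the primers never converge on a shared product.

No product — the primers' 3' ends point away from each other.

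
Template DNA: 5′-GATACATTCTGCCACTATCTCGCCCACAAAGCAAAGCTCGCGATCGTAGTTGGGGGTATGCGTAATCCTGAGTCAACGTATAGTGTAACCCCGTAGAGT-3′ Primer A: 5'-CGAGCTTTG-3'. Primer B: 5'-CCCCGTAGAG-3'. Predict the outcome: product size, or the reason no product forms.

No product — the primers' 3' ends point away from each other.

Primer A (CGAGCTTTG) has reverse complement CAAAGCTCG, which matches the top strand at positions 32–40; primer A anneals to the top strand there with its 3' end pointing upstream toward position 32.
Primer B (CCCCGTAGAG) matches the top strand directly at positions 89–98; it anneals to the bottom strand with its 3' end pointing downstream toward position 98.
The 3' ends diverge (primer A extends toward position 1, primer B toward position 99), so the primers never converge on a shared product.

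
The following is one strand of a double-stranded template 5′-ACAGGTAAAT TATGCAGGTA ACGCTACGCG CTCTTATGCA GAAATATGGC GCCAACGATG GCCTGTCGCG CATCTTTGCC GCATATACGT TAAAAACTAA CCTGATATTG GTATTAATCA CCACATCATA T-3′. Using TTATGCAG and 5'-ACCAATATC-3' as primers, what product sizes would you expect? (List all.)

103 bp, 79 bp

The forward primer TTATGCAG matches the top strand at positions 10–17, 34–41.
The reverse primer's reverse complement is GATATTGGT, matching at positions 104–112.
Each forward site pairs with the reverse site to give a product ending at position 112: sizes 103, 79 bp.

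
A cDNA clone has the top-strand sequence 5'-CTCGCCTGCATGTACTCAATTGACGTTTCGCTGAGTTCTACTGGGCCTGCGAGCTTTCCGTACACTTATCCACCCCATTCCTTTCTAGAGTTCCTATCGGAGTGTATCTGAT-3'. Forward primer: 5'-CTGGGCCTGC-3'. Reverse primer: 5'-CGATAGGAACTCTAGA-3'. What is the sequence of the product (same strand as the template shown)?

The forward primer matches the template at positions 41–50.
The reverse primer's reverse complement is TCTAGAGTTCCTATCG, which matches the template at positions 84–99.
The product is the template from position 41 through 99 (59 bp).

5'-CTGGGCCTGCGAGCTTTCCGTACACTTATCCACCCCATTCCTTTCTAGAGTTCCTATCG-3'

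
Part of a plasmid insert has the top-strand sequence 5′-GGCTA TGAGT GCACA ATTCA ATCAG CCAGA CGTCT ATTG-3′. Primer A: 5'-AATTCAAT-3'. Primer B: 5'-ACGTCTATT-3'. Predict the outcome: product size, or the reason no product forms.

Primer A (AATTCAAT) matches the top strand at positions 15–22 (3' end points downstream).
Primer B (ACGTCTATT) also matches the top strand directly, at positions 30–38 — its reverse complement AATAGACGT is not present.
Both primers anneal to the bottom strand with 3' ends pointing the same way, so neither can prime synthesis back toward the other.

No product — both primers anneal to the same strand and extend in the same direction.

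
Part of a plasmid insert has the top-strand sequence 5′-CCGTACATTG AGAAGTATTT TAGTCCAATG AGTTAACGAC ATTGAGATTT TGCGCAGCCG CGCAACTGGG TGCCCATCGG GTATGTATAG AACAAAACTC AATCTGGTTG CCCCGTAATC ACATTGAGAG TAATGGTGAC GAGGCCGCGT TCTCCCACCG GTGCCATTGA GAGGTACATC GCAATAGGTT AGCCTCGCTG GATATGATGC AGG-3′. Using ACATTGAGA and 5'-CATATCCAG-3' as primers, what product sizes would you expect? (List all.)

202 bp, 168 bp, 86 bp

The forward primer ACATTGAGA matches the top strand at positions 5–13, 39–47, 121–129.
The reverse primer's reverse complement is CTGGATATG, matching at positions 198–206.
Each forward site pairs with the reverse site to give a product ending at position 206: sizes 202, 168, 86 bp.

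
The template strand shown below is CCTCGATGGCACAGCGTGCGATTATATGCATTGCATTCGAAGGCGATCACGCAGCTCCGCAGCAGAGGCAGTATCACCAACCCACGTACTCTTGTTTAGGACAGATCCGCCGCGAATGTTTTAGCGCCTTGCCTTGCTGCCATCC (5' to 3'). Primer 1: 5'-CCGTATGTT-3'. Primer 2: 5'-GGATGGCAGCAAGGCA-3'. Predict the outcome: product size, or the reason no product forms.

No product — primer 1 has no binding site in the template.

Primer 1 (CCGTATGTT) does not match the top strand, and its reverse complement AACATACGG does not match either.
With no annealing site for primer 1, no amplification occurs.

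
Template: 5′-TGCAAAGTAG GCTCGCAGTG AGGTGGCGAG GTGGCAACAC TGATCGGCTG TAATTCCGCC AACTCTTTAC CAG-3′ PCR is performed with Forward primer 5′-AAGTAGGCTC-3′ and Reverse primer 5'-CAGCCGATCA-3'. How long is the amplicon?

46 bp

Forward primer AAGTAGGCTC is found on the top strand at positions 5–14.
Reverse complement of the reverse primer: TGATCGGCTG. This occurs on the top strand at positions 41–50.
The product runs from position 5 to position 50, so its length is 50 − 5 + 1 = 46 bp.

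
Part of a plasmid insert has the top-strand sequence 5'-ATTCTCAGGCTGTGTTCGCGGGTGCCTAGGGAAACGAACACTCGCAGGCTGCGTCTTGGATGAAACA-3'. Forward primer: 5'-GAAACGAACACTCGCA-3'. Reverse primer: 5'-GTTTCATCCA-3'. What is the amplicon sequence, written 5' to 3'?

5'-GAAACGAACACTCGCAGGCTGCGTCTTGGATGAAAC-3'

Scanning the template, GAAACGAACACTCGCA occurs at positions 31–46; this primer anneals to the bottom strand there with its 3' end pointing downstream.
Reverse complement of the reverse primer: TGGATGAAAC. This occurs on the top strand at positions 57–66.
The product is the template from position 31 through 66 (36 bp).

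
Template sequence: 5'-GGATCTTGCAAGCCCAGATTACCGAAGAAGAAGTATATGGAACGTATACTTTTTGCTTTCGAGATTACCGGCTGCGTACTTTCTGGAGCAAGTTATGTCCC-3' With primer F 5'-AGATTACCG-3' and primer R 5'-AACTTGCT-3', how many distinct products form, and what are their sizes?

Two products: 79 bp, 33 bp

The forward primer AGATTACCG matches the top strand at positions 16–24, 62–70.
The reverse primer's reverse complement is AGCAAGTT, matching at positions 87–94.
Each forward site pairs with the reverse site to give a product ending at position 94: sizes 79, 33 bp.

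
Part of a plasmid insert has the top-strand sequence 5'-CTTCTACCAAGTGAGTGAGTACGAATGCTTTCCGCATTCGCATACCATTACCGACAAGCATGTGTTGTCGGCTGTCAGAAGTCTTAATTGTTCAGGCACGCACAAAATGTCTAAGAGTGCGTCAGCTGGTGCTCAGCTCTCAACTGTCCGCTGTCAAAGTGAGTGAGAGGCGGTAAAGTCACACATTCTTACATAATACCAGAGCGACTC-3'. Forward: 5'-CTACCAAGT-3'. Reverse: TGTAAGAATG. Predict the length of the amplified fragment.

190 bp

Forward primer CTACCAAGT is found on the top strand at positions 4–12.
Taking the reverse complement of TGTAAGAATG gives CATTCTTACA, found at positions 184–193 on the template; the primer anneals here to the top strand with its 3' end pointing upstream.
Amplicon spans positions 4–193: 190 bp.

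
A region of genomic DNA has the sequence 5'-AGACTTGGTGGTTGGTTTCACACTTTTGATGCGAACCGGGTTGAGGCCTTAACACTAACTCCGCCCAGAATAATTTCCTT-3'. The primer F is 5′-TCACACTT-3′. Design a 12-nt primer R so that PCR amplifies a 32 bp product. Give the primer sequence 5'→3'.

5'-AGGCCTCAACCC-3'

The forward primer binds at positions 18–25, so a 32 bp product ends at position 18 + 32 − 1 = 49.
The reverse primer anneals to the top strand over positions 38–49, i.e. to GGGTTGAGGCCT.
Its sequence written 5'→3' is the reverse complement: AGGCCTCAACCC.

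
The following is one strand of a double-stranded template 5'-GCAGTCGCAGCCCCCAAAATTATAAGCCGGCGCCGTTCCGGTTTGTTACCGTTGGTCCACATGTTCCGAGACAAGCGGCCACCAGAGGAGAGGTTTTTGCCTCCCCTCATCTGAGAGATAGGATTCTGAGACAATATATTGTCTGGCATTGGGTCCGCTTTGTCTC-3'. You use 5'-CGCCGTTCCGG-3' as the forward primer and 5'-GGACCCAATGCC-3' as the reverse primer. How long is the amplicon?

126 bp

Scanning the template, CGCCGTTCCGG occurs at positions 31–41; this primer anneals to the bottom strand there with its 3' end pointing downstream.
Reverse complement of the reverse primer: GGCATTGGGTCC. This occurs on the top strand at positions 145–156.
The product runs from position 31 to position 156, so its length is 156 − 31 + 1 = 126 bp.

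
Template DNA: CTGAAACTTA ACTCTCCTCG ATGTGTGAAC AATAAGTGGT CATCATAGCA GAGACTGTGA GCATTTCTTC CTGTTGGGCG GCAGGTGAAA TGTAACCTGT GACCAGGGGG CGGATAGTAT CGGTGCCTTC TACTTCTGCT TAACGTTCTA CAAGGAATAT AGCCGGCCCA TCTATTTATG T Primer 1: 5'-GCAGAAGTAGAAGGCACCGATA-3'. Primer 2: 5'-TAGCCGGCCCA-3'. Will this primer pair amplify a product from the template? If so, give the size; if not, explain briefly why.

Primer 1 (GCAGAAGTAGAAGGCACCGATA) has reverse complement TATCGGTGCCTTCTACTTCTGC, which matches the top strand at positions 118–139; primer 1 anneals to the top strand there with its 3' end pointing upstream toward position 118.
Primer 2 (TAGCCGGCCCA) matches the top strand directly at positions 160–170; it anneals to the bottom strand with its 3' end pointing downstream toward position 170.
The 3' ends diverge (primer 1 extends toward position 1, primer 2 toward position 181), so the primers never converge on a shared product.

No product — the primers' 3' ends point away from each other.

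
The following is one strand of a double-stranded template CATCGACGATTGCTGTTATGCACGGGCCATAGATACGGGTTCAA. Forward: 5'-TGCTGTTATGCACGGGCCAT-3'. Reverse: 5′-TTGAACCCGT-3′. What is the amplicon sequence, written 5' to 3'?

5'-TGCTGTTATGCACGGGCCATAGATACGGGTTCAA-3'

Forward primer TGCTGTTATGCACGGGCCAT is found on the top strand at positions 11–30.
Reverse complement of the reverse primer: ACGGGTTCAA. This occurs on the top strand at positions 35–44.
The product is the template from position 11 through 44 (34 bp).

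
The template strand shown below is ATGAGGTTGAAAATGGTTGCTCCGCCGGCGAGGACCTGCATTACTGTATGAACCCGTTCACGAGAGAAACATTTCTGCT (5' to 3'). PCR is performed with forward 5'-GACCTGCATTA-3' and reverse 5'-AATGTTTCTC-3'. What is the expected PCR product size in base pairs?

The forward primer matches the template at positions 33–43.
Reverse complement of the reverse primer: GAGAAACATT. This occurs on the top strand at positions 64–73.
The product runs from position 33 to position 73, so its length is 73 − 33 + 1 = 41 bp.

41 bp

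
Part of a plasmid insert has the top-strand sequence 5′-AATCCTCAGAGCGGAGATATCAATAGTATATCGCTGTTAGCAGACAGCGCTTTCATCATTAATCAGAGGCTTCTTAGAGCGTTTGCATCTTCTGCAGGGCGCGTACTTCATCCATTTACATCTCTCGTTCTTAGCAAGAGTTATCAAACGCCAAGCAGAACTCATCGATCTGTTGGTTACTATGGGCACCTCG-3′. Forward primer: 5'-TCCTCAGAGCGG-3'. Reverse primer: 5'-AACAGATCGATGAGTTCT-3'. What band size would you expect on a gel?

Scanning the template, TCCTCAGAGCGG occurs at positions 3–14; this primer anneals to the bottom strand there with its 3' end pointing downstream.
Taking the reverse complement of AACAGATCGATGAGTTCT gives AGAACTCATCGATCTGTT, found at positions 157–174 on the template; the primer anneals here to the top strand with its 3' end pointing upstream.
Product length = (reverse-primer end) − (forward-primer start) + 1 = 174 − 3 + 1 = 172 bp.

172 bp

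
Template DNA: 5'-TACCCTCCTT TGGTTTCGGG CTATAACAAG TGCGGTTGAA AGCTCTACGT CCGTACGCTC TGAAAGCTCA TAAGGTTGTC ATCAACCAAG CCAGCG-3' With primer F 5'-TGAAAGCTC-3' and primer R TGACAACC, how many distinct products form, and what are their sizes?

Two products: 45 bp, 21 bp

The forward primer TGAAAGCTC matches the top strand at positions 37–45, 61–69.
The reverse primer's reverse complement is GGTTGTCA, matching at positions 74–81.
Each forward site pairs with the reverse site to give a product ending at position 81: sizes 45, 21 bp.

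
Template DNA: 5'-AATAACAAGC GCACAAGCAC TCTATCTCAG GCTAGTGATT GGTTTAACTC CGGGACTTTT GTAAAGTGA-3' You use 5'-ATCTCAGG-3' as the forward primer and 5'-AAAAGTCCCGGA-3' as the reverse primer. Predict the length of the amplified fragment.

37 bp

Scanning the template, ATCTCAGG occurs at positions 24–31; this primer anneals to the bottom strand there with its 3' end pointing downstream.
Reverse complement of the reverse primer: TCCGGGACTTTT. This occurs on the top strand at positions 49–60.
Product length = (reverse-primer end) − (forward-primer start) + 1 = 60 − 24 + 1 = 37 bp.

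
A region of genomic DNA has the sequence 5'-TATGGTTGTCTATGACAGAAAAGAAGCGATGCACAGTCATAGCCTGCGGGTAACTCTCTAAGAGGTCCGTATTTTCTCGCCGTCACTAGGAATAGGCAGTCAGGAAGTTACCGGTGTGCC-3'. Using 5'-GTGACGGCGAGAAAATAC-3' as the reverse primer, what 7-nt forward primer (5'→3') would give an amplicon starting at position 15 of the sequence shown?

5'-ACAGAAA-3'

The reverse primer's reverse complement GTATTTTCTCGCCGTCAC matches the template at positions 69–86; the product starts at position 15.
The forward primer is identical to the top strand over positions 15–21: ACAGAAA.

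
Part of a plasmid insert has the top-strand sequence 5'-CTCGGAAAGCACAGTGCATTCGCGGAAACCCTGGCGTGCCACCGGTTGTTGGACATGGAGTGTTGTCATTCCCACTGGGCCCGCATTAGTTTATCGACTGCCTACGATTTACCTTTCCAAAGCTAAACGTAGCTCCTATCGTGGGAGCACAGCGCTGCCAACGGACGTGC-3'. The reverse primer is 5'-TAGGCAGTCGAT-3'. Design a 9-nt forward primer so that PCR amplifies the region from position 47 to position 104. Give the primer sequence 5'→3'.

The reverse primer's reverse complement ATCGACTGCCTA matches the template at positions 93–104; the product starts at position 47.
The forward primer is identical to the top strand over positions 47–55: TGTTGGACA.

5'-TGTTGGACA-3'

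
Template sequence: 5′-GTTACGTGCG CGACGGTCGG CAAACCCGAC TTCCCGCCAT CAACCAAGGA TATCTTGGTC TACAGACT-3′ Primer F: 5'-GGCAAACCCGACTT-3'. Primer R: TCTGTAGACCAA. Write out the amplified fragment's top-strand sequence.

5'-GGCAAACCCGACTTCCCGCCATCAACCAAGGATATCTTGGTCTACAGA-3'

Scanning the template, GGCAAACCCGACTT occurs at positions 19–32; this primer anneals to the bottom strand there with its 3' end pointing downstream.
Reverse complement of the reverse primer: TTGGTCTACAGA. This occurs on the top strand at positions 55–66.
The product is the template from position 19 through 66 (48 bp).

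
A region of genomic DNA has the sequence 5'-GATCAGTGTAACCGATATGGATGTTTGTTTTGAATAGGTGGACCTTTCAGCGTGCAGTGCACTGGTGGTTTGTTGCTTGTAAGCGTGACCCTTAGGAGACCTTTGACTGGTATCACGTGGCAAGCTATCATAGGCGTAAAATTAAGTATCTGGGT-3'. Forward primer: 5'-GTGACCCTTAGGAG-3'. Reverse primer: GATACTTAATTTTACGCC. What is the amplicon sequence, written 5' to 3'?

The forward primer matches the template at positions 85–98.
Reverse complement of the reverse primer: GGCGTAAAATTAAGTATC. This occurs on the top strand at positions 133–150.
The product is the template from position 85 through 150 (66 bp).

5'-GTGACCCTTAGGAGACCTTTGACTGGTATCACGTGGCAAGCTATCATAGGCGTAAAATTAAGTATC-3'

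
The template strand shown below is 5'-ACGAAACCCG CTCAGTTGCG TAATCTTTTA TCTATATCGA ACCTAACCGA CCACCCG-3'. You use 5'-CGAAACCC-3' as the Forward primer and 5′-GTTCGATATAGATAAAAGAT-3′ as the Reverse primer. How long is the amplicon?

41 bp

Scanning the template, CGAAACCC occurs at positions 2–9; this primer anneals to the bottom strand there with its 3' end pointing downstream.
The reverse primer's reverse complement is ATCTTTTATCTATATCGAAC, which matches the template at positions 23–42.
The product runs from position 2 to position 42, so its length is 42 − 2 + 1 = 41 bp.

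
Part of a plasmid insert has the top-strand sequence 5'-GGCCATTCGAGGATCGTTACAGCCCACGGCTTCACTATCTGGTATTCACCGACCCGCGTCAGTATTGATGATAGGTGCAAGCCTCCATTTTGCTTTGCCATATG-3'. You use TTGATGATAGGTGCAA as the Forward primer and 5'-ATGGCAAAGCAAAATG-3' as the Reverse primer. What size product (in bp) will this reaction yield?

Scanning the template, TTGATGATAGGTGCAA occurs at positions 65–80; this primer anneals to the bottom strand there with its 3' end pointing downstream.
Taking the reverse complement of ATGGCAAAGCAAAATG gives CATTTTGCTTTGCCAT, found at positions 86–101 on the template; the primer anneals here to the top strand with its 3' end pointing upstream.
The product runs from position 65 to position 101, so its length is 101 − 65 + 1 = 37 bp.

37 bp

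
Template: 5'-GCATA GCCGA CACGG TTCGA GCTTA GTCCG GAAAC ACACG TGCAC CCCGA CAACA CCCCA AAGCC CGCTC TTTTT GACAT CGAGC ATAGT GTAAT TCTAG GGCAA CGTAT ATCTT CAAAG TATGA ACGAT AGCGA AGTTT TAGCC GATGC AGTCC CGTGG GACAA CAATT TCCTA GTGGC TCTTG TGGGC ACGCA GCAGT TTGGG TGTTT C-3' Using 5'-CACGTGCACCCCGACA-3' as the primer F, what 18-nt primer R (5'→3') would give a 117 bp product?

5'-ACTGCATCGGCTAAAACT-3'

The forward primer binds at positions 37–52, so a 117 bp product ends at position 37 + 117 − 1 = 153.
The reverse primer anneals to the top strand over positions 136–153, i.e. to AGTTTTAGCCGATGCAGT.
Its sequence written 5'→3' is the reverse complement: ACTGCATCGGCTAAAACT.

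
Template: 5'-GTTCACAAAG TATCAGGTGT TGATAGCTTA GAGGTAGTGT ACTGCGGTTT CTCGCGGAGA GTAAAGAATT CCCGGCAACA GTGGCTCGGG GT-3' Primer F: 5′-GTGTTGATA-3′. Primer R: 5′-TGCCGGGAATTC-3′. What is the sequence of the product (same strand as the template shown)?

5'-GTGTTGATAGCTTAGAGGTAGTGTACTGCGGTTTCTCGCGGAGAGTAAAGAATTCCCGGCA-3'

The forward primer matches the template at positions 17–25.
Taking the reverse complement of TGCCGGGAATTC gives GAATTCCCGGCA, found at positions 66–77 on the template; the primer anneals here to the top strand with its 3' end pointing upstream.
The product is the template from position 17 through 77 (61 bp).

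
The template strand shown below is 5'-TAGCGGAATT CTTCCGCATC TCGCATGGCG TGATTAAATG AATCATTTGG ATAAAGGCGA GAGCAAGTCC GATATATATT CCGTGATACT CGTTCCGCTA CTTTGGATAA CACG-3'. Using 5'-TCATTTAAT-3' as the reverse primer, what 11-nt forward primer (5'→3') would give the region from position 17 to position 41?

5'-CATCTCGCATG-3'

The reverse primer's reverse complement ATTAAATGA matches the template at positions 33–41; the product starts at position 17.
The forward primer is identical to the top strand over positions 17–27: CATCTCGCATG.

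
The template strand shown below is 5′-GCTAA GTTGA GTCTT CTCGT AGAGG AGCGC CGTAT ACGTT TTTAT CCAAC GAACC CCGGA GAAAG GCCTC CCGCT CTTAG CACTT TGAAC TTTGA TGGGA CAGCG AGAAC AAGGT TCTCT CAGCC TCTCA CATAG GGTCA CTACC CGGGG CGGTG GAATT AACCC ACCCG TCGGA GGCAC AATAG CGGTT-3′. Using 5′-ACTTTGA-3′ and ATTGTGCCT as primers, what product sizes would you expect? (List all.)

The forward primer ACTTTGA matches the top strand at positions 82–88, 89–95.
The reverse primer's reverse complement is AGGCACAAT, matching at positions 175–183.
Each forward site pairs with the reverse site to give a product ending at position 183: sizes 102, 95 bp.

102 bp, 95 bp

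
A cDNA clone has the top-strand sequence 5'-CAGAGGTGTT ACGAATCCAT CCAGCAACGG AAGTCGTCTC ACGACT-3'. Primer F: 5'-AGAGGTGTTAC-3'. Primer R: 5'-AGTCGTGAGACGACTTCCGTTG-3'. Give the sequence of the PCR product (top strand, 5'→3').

The forward primer matches the template at positions 2–12.
Taking the reverse complement of AGTCGTGAGACGACTTCCGTTG gives CAACGGAAGTCGTCTCACGACT, found at positions 25–46 on the template; the primer anneals here to the top strand with its 3' end pointing upstream.
The product is the template from position 2 through 46 (45 bp).

5'-AGAGGTGTTACGAATCCATCCAGCAACGGAAGTCGTCTCACGACT-3'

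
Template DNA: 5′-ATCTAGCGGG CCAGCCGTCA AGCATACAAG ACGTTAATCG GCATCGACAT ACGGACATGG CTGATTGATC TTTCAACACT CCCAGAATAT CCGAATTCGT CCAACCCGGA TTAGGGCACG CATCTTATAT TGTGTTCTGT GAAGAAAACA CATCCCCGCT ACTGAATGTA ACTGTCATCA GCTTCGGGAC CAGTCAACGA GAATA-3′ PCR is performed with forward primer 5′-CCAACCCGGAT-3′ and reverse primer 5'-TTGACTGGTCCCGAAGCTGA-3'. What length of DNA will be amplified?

The forward primer matches the template at positions 101–111.
Taking the reverse complement of TTGACTGGTCCCGAAGCTGA gives TCAGCTTCGGGACCAGTCAA, found at positions 178–197 on the template; the primer anneals here to the top strand with its 3' end pointing upstream.
Amplicon spans positions 101–197: 97 bp.

97 bp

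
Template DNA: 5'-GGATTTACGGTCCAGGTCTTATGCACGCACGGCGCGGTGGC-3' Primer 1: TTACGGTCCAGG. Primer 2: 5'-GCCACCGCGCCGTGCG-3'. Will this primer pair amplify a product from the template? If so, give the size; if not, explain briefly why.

Primer 1 (TTACGGTCCAGG) matches the top strand at positions 5–16; it acts as a forward primer.
Primer 2's reverse complement is CGCACGGCGCGGTGGC, matching the top strand at positions 26–41; it acts as a reverse primer.
The 3' ends face each other across positions 5–41, giving a 37 bp product.

Yes — a 37 bp product.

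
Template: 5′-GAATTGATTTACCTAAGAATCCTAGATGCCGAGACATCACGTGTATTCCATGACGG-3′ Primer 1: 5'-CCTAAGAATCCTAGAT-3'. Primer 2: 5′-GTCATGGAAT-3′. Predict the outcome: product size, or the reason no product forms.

Primer 1 (CCTAAGAATCCTAGAT) matches the top strand at positions 12–27; it acts as a forward primer.
Primer 2's reverse complement is ATTCCATGAC, matching the top strand at positions 45–54; it acts as a reverse primer.
The 3' ends face each other across positions 12–54, giving a 43 bp product.

Yes — a 43 bp product.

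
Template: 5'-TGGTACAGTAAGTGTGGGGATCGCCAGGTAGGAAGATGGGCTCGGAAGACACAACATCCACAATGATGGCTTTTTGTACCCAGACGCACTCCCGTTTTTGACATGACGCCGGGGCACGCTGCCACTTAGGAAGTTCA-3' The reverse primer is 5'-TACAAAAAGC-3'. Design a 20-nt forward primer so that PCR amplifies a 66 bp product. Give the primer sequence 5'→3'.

The reverse primer's reverse complement GCTTTTTGTA matches the template at positions 69–78, so the product ends at position 78.
A 66 bp product then starts at position 78 − 66 + 1 = 13.
The forward primer is identical to the top strand there: TGTGGGGATCGCCAGGTAGG.

5'-TGTGGGGATCGCCAGGTAGG-3'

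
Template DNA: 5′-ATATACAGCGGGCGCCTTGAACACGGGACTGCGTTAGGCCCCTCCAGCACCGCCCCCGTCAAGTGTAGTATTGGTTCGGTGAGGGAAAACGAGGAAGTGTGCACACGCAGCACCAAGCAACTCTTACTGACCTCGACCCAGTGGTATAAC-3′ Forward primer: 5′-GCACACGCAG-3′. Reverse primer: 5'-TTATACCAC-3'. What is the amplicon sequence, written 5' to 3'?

Forward primer GCACACGCAG is found on the top strand at positions 101–110.
Taking the reverse complement of TTATACCAC gives GTGGTATAA, found at positions 141–149 on the template; the primer anneals here to the top strand with its 3' end pointing upstream.
The product is the template from position 101 through 149 (49 bp).

5'-GCACACGCAGCACCAAGCAACTCTTACTGACCTCGACCCAGTGGTATAA-3'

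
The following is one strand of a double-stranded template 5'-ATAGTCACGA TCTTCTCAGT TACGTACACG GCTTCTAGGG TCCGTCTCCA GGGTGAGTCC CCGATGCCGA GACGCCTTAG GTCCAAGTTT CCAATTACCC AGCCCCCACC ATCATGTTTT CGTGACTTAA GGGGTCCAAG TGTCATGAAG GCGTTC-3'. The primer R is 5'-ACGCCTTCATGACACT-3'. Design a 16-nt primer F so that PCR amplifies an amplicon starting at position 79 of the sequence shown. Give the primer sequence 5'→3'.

5'-AGGTCCAAGTTTCCAA-3'

The reverse primer's reverse complement AGTGTCATGAAGGCGT matches the template at positions 139–154; the product starts at position 79.
The forward primer is identical to the top strand over positions 79–94: AGGTCCAAGTTTCCAA.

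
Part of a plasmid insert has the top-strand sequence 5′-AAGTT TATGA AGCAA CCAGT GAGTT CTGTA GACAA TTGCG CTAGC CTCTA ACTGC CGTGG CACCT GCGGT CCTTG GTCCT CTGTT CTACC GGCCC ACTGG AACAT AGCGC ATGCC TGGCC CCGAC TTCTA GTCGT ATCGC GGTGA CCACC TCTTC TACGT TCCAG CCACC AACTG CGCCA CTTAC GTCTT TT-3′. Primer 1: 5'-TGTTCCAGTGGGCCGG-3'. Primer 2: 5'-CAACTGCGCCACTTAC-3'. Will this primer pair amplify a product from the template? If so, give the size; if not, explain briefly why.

Primer 1 (TGTTCCAGTGGGCCGG) has reverse complement CCGGCCCACTGGAACA, which matches the top strand at positions 89–104; primer 1 anneals to the top strand there with its 3' end pointing upstream toward position 89.
Primer 2 (CAACTGCGCCACTTAC) matches the top strand directly at positions 170–185; it anneals to the bottom strand with its 3' end pointing downstream toward position 185.
The 3' ends diverge (primer 1 extends toward position 1, primer 2 toward position 192), so the primers never converge on a shared product.

No product — the primers' 3' ends point away from each other.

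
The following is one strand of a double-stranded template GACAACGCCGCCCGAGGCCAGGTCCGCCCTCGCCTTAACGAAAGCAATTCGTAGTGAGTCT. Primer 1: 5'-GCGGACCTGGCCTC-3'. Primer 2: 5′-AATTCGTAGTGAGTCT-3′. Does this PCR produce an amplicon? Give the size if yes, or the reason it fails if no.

No product — the primers' 3' ends point away from each other.

Primer 1 (GCGGACCTGGCCTC) has reverse complement GAGGCCAGGTCCGC, which matches the top strand at positions 14–27; primer 1 anneals to the top strand there with its 3' end pointing upstream toward position 14.
Primer 2 (AATTCGTAGTGAGTCT) matches the top strand directly at positions 46–61; it anneals to the bottom strand with its 3' end pointing downstream toward position 61.
The 3' ends diverge (primer 1 extends toward position 1, primer 2 toward position 61), so the primers never converge on a shared product.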